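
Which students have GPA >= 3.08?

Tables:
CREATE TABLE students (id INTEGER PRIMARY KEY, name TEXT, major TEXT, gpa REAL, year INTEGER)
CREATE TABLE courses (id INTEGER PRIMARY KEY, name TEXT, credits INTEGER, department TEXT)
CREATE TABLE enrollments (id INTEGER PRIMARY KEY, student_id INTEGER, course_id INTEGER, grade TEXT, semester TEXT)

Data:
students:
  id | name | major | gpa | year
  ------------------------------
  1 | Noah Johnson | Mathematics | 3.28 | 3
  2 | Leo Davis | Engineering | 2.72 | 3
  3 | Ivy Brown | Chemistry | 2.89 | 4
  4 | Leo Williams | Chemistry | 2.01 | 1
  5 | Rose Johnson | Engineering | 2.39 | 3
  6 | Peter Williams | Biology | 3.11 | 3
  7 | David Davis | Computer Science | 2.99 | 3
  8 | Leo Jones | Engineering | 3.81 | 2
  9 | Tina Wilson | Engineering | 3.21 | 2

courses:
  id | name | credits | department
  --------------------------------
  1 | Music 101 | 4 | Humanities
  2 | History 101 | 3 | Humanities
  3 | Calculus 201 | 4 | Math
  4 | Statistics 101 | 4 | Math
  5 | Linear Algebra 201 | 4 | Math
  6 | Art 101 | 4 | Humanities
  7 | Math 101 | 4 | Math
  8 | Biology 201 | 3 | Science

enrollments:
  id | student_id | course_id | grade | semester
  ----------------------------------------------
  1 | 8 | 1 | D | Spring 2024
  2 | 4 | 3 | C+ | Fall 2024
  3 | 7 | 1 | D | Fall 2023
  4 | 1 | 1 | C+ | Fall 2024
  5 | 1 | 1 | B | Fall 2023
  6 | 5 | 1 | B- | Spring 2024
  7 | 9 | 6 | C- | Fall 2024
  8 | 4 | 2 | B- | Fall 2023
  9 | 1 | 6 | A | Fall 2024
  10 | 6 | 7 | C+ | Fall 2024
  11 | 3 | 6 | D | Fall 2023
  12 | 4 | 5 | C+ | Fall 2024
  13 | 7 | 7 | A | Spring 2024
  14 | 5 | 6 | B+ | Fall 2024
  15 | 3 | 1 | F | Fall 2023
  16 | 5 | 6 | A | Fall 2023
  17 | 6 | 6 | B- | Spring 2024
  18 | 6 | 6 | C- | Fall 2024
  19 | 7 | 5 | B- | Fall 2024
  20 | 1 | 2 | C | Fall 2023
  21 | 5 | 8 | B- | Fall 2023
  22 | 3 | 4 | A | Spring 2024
SELECT name, gpa FROM students WHERE gpa >= 3.08

Execution result:
name | gpa
Noah Johnson | 3.28
Peter Williams | 3.11
Leo Jones | 3.81
Tina Wilson | 3.21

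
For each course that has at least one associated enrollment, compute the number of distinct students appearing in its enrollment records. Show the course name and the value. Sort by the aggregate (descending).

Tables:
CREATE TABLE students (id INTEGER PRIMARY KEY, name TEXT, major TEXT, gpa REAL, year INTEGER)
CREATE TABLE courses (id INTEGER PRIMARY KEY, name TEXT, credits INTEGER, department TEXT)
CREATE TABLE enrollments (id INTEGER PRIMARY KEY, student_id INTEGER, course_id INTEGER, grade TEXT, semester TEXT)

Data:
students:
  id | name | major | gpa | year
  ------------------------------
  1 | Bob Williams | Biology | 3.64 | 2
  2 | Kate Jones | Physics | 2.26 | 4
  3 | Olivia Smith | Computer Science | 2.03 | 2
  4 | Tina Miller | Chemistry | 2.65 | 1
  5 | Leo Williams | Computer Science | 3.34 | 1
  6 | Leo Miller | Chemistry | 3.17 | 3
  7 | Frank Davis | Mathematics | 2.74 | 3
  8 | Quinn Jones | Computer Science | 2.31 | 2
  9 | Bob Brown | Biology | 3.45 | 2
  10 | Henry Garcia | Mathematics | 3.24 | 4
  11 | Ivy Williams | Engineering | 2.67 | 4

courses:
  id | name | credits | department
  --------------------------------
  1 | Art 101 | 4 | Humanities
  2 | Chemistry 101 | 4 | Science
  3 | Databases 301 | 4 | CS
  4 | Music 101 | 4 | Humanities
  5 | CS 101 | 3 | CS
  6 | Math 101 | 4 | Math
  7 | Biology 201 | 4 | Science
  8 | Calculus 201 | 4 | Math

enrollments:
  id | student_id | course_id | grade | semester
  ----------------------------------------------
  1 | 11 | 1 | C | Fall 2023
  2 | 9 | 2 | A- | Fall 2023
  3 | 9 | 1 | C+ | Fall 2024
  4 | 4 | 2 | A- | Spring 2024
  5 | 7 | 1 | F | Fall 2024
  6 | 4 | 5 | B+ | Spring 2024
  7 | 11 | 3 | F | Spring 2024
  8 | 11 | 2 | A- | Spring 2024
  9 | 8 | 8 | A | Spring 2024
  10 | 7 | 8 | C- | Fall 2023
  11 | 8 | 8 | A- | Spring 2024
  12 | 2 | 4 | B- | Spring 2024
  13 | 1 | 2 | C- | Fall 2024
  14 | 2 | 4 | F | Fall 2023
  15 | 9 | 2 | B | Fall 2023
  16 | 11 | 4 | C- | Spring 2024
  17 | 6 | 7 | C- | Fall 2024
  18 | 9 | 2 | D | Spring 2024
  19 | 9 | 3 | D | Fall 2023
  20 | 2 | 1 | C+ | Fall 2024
SELECT p.name, COUNT(DISTINCT c.student_id) AS distinct_student_count FROM enrollments c JOIN courses p ON c.course_id = p.id GROUP BY p.id, p.name ORDER BY distinct_student_count DESC

Execution result:
name | distinct_student_count
Art 101 | 4
Chemistry 101 | 4
Databases 301 | 2
Music 101 | 2
Calculus 201 | 2
CS 101 | 1
Biology 201 | 1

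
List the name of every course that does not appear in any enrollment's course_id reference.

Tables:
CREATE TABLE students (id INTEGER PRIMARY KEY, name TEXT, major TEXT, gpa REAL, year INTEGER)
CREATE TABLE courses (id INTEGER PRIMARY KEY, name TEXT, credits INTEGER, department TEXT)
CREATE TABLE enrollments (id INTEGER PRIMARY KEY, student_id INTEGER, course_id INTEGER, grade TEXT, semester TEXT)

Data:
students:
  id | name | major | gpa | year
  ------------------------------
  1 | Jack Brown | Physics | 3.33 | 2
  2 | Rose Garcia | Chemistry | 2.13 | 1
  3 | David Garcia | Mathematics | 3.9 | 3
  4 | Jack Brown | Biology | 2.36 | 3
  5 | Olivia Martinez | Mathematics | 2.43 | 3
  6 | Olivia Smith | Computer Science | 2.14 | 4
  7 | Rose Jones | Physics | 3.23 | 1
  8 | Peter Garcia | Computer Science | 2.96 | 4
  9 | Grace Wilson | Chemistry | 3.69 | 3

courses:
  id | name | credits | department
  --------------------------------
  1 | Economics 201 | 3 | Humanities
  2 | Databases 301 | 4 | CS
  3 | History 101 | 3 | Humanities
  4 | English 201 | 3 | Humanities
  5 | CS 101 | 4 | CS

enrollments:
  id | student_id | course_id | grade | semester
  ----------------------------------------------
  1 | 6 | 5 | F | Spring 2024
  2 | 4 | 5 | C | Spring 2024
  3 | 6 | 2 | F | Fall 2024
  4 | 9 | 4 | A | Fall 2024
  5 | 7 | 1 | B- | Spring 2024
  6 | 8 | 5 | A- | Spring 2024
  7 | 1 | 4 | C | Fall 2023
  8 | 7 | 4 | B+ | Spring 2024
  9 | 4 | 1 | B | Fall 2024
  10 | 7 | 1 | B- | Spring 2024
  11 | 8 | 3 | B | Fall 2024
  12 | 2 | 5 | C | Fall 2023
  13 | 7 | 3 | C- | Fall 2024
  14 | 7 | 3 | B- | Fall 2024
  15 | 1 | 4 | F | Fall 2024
SELECT p.name FROM courses p LEFT JOIN enrollments c ON c.course_id = p.id WHERE c.id IS NULL

Execution result:
(no rows)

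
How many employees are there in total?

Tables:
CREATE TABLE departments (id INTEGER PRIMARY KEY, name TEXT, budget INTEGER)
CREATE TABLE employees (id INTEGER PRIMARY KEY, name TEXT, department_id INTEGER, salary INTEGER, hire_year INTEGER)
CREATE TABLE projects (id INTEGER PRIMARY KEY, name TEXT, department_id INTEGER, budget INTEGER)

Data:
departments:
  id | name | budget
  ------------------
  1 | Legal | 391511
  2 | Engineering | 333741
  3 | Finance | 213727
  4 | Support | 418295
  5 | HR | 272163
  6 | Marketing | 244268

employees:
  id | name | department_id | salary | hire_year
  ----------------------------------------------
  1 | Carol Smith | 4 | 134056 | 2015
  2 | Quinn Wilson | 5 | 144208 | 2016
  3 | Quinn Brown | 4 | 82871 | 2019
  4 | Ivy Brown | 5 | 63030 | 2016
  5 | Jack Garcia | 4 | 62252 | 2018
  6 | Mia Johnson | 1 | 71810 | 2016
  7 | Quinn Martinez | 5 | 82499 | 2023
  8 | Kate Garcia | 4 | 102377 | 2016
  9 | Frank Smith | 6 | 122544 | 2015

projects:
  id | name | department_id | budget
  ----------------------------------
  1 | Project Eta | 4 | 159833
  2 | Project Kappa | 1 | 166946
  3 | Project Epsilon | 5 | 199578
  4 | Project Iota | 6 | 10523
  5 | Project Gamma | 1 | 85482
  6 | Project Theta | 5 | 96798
SELECT COUNT(*) FROM employees

Execution result:
9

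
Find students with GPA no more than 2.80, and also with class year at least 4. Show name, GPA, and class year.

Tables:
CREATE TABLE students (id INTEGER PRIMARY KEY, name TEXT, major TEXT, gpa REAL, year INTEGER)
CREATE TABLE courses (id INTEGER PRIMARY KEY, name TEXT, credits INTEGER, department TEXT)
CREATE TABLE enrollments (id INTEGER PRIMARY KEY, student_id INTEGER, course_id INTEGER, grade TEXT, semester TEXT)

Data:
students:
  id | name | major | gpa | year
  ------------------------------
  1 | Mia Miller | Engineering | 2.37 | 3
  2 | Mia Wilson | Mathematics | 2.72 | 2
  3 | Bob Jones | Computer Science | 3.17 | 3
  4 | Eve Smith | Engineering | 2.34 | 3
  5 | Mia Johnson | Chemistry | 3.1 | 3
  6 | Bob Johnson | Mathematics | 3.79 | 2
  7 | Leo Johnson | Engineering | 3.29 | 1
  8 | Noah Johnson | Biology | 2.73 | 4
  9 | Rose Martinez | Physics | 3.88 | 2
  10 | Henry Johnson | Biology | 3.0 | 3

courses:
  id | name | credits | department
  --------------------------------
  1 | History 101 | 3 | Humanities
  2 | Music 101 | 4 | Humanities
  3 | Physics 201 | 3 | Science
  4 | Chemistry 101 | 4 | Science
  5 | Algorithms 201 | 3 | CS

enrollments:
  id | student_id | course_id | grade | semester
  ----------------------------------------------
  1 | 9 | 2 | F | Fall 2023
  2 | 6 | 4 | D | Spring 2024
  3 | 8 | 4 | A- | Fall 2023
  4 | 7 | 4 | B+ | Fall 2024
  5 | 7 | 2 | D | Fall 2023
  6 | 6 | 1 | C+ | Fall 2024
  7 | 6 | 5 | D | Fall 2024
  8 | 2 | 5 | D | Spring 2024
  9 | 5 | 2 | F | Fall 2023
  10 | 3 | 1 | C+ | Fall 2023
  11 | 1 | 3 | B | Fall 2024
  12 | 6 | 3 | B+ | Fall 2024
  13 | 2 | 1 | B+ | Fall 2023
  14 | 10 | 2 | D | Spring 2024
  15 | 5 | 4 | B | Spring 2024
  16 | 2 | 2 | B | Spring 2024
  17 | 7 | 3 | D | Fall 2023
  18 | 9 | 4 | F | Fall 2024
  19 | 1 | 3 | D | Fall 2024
SELECT name, gpa, year FROM students WHERE gpa <= 2.8 AND year >= 4

Execution result:
name | gpa | year
Noah Johnson | 2.73 | 4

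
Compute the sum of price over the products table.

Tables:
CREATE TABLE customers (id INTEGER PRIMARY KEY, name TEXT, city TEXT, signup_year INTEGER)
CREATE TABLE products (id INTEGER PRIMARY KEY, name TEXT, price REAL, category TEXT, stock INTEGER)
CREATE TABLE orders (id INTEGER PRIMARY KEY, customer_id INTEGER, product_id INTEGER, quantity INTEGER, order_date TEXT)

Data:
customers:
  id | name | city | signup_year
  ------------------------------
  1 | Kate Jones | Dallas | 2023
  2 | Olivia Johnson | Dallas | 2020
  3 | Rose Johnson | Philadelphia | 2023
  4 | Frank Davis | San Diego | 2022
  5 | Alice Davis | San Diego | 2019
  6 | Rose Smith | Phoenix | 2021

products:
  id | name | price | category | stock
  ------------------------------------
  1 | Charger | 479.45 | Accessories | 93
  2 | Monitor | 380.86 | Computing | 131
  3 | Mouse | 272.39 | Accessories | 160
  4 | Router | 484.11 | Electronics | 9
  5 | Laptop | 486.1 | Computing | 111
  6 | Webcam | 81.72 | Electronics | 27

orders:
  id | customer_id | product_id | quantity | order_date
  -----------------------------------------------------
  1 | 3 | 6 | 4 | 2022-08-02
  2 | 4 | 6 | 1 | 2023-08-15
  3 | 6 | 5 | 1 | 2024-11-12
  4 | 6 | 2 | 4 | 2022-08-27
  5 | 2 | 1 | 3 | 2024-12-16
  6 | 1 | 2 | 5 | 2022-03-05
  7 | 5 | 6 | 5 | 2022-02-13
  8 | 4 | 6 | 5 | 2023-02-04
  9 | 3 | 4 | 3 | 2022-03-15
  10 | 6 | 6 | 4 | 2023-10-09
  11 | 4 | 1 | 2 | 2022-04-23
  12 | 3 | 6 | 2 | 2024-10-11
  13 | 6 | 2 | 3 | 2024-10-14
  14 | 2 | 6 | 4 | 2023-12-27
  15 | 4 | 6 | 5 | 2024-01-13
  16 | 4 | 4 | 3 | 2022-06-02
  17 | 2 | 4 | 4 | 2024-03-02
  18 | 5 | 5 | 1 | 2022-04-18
SELECT SUM(price) FROM products

Execution result:
2184.63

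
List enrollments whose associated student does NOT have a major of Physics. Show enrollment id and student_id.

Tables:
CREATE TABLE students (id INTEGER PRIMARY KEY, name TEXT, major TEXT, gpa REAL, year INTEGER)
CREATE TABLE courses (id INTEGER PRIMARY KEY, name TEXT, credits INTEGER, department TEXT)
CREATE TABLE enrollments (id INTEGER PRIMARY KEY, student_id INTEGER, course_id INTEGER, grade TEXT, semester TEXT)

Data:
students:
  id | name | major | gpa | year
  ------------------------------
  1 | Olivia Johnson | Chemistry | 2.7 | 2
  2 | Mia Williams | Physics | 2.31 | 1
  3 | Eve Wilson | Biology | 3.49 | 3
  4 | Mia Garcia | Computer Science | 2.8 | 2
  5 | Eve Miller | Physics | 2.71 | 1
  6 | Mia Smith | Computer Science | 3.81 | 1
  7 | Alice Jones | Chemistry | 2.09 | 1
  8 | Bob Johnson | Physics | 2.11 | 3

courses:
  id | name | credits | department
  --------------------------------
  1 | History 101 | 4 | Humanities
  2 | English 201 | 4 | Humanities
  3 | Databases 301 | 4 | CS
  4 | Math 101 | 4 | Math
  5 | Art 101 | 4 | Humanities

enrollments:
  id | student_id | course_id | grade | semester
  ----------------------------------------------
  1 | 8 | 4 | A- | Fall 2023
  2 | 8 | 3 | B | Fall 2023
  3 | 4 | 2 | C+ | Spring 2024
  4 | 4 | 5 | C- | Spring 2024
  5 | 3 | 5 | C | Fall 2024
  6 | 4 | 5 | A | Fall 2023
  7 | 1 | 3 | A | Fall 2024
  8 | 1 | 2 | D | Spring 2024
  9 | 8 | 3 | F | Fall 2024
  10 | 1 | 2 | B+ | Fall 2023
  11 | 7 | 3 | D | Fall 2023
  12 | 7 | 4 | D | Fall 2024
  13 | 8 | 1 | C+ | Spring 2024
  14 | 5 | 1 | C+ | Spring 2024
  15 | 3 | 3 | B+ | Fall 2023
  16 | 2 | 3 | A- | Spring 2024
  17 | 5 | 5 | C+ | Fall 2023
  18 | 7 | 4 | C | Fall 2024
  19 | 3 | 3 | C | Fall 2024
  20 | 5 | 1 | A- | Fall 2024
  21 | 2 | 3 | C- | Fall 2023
SELECT id, student_id FROM enrollments WHERE student_id NOT IN (SELECT id FROM students WHERE major = 'Physics')

Execution result:
id | student_id
3 | 4
4 | 4
5 | 3
6 | 4
7 | 1
8 | 1
10 | 1
11 | 7
12 | 7
15 | 3
18 | 7
19 | 3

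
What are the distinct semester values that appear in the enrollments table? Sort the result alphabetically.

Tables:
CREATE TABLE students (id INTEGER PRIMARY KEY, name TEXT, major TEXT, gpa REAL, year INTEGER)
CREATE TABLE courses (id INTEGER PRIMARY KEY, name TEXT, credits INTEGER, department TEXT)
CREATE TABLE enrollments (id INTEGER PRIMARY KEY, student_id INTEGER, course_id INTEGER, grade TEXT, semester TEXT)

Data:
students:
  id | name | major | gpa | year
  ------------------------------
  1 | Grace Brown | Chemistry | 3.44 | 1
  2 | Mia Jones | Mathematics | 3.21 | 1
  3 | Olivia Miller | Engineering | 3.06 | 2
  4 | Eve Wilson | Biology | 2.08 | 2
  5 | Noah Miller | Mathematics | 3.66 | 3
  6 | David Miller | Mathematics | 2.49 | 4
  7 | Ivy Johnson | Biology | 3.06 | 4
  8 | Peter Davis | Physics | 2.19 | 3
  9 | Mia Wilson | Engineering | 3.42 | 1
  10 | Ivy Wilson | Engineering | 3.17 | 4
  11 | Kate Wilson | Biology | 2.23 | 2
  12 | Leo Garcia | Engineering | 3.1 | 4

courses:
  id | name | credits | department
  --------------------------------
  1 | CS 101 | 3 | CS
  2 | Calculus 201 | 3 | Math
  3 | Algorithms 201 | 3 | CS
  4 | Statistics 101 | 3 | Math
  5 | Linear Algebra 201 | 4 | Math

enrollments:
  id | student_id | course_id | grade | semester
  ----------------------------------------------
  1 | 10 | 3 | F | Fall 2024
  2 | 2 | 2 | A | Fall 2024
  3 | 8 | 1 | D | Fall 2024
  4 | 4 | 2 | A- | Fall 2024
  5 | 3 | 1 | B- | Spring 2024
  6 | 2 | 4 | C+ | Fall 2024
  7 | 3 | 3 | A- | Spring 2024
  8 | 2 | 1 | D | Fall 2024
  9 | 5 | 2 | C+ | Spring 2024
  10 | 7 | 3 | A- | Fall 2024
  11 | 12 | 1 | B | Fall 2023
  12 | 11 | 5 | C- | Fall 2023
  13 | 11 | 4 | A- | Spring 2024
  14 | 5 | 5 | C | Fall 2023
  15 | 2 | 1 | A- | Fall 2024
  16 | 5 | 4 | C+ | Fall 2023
SELECT DISTINCT semester FROM enrollments ORDER BY semester

Execution result:
semester
Fall 2023
Fall 2024
Spring 2024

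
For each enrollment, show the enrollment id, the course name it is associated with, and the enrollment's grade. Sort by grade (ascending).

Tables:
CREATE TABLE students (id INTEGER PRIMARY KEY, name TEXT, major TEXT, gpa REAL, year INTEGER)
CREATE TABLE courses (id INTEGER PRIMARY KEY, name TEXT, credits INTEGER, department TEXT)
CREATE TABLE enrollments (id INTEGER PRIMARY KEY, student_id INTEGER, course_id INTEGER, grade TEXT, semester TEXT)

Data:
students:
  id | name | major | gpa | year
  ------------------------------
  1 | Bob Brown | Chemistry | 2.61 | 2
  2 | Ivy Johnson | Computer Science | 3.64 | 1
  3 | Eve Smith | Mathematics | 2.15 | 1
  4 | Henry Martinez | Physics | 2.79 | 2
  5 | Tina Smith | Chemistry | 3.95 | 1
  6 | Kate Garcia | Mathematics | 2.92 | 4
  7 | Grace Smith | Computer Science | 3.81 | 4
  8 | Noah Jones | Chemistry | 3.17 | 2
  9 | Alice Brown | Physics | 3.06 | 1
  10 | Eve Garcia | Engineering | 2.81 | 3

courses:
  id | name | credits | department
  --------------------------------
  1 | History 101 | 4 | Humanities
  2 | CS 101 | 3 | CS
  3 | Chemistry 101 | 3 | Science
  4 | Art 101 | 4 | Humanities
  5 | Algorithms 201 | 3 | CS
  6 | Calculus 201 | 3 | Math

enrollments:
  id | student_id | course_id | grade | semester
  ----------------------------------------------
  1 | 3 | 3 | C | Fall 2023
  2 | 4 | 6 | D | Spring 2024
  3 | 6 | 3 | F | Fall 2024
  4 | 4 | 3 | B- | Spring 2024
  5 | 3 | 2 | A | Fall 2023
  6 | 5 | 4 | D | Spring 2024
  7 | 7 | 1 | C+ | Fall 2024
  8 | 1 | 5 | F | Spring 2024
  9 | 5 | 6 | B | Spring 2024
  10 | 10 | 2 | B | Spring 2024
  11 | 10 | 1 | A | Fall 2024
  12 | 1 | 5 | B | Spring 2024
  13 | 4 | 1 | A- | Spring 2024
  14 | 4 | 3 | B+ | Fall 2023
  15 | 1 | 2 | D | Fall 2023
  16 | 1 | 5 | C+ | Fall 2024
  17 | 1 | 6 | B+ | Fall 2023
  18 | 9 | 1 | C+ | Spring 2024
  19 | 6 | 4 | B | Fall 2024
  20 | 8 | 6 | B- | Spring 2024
SELECT c.id, p.name AS course, c.grade FROM enrollments c JOIN courses p ON c.course_id = p.id ORDER BY c.grade ASC

Execution result:
id | course | grade
5 | CS 101 | A
11 | History 101 | A
13 | History 101 | A-
9 | Calculus 201 | B
10 | CS 101 | B
12 | Algorithms 201 | B
19 | Art 101 | B
14 | Chemistry 101 | B+
17 | Calculus 201 | B+
4 | Chemistry 101 | B-
20 | Calculus 201 | B-
1 | Chemistry 101 | C
7 | History 101 | C+
16 | Algorithms 201 | C+
18 | History 101 | C+
2 | Calculus 201 | D
6 | Art 101 | D
15 | CS 101 | D
3 | Chemistry 101 | F
8 | Algorithms 201 | F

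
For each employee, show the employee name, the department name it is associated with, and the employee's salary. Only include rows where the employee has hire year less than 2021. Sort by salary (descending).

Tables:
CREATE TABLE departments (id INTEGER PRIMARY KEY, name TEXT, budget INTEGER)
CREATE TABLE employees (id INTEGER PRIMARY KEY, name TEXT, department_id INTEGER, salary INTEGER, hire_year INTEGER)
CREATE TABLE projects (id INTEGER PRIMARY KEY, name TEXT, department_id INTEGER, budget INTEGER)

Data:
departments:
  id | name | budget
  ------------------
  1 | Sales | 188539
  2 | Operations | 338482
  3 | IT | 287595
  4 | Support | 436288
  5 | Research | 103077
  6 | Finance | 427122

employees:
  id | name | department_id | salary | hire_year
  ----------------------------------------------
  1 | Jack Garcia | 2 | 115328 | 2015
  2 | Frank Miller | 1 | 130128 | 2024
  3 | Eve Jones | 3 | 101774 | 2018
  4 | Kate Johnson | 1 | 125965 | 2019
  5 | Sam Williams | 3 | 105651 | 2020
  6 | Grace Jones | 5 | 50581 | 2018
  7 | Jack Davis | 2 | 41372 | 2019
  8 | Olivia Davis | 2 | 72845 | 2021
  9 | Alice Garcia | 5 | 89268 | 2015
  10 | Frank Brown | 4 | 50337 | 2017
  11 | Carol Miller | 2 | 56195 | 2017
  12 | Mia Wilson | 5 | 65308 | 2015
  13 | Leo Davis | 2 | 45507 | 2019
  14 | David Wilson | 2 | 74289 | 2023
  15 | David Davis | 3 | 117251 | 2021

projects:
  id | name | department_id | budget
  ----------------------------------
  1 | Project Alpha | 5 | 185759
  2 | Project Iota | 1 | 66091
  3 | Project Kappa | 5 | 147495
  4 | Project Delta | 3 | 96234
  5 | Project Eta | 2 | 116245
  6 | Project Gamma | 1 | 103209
SELECT c.name, p.name AS department, c.salary FROM employees c JOIN departments p ON c.department_id = p.id WHERE c.hire_year < 2021 ORDER BY c.salary DESC

Execution result:
name | department | salary
Kate Johnson | Sales | 125965
Jack Garcia | Operations | 115328
Sam Williams | IT | 105651
Eve Jones | IT | 101774
Alice Garcia | Research | 89268
Mia Wilson | Research | 65308
Carol Miller | Operations | 56195
Grace Jones | Research | 50581
Frank Brown | Support | 50337
Leo Davis | Operations | 45507
Jack Davis | Operations | 41372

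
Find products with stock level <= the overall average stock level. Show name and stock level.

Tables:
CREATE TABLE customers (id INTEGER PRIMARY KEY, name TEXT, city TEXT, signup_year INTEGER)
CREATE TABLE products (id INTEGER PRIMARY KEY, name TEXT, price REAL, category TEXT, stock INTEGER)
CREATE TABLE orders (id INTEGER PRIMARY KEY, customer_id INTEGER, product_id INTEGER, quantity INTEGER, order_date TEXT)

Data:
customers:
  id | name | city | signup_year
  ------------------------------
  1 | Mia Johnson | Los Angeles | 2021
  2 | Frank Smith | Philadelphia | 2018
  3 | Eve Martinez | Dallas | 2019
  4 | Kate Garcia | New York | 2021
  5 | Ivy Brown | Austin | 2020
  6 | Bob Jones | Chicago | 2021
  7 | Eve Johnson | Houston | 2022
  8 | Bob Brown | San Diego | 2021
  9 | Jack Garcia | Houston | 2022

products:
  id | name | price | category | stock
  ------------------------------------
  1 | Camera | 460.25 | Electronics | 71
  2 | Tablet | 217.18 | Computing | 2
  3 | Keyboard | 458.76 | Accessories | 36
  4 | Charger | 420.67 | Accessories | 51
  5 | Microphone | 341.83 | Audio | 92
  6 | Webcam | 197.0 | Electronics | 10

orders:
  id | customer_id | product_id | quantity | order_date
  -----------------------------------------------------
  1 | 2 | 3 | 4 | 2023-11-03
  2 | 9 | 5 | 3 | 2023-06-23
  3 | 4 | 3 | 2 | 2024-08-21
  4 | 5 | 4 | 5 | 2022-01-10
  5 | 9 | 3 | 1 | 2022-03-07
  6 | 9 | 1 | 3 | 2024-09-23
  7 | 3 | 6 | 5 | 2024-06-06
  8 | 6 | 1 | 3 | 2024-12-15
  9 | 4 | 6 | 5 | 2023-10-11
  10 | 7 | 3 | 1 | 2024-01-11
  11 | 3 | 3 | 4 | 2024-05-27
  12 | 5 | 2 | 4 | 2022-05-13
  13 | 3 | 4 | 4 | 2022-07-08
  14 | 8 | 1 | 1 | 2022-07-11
SELECT name, stock FROM products WHERE stock <= (SELECT AVG(stock) FROM products)

Execution result:
name | stock
Tablet | 2
Keyboard | 36
Webcam | 10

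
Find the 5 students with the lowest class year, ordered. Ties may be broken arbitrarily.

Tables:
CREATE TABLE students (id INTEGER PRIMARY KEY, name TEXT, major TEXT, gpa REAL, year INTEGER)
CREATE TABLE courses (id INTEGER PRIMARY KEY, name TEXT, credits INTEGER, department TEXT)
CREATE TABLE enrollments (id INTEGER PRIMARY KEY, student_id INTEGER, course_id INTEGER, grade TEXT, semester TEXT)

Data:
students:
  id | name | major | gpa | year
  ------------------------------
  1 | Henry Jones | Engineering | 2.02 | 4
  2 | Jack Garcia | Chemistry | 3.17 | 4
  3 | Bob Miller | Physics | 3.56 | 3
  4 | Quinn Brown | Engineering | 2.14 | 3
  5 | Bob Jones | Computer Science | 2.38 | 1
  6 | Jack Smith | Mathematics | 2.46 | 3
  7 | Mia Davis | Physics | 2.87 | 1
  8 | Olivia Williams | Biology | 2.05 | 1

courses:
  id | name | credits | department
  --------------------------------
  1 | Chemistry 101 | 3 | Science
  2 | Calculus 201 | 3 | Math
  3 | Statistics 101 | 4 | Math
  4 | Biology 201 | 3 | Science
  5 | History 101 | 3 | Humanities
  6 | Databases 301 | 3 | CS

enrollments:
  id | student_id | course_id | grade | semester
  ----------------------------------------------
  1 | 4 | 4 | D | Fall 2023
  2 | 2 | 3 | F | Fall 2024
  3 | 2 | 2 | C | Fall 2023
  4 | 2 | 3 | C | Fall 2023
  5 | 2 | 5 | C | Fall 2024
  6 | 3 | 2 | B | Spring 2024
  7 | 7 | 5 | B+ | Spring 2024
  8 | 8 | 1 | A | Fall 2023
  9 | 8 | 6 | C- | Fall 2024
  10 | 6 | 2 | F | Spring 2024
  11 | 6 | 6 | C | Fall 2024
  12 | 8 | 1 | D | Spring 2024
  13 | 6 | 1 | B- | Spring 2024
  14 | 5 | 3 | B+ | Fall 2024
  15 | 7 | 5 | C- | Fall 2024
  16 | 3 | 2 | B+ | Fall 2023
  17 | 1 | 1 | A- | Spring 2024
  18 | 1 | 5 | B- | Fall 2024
SELECT name, year FROM students ORDER BY year ASC LIMIT 5

Execution result:
name | year
Bob Jones | 1
Mia Davis | 1
Olivia Williams | 1
Bob Miller | 3
Quinn Brown | 3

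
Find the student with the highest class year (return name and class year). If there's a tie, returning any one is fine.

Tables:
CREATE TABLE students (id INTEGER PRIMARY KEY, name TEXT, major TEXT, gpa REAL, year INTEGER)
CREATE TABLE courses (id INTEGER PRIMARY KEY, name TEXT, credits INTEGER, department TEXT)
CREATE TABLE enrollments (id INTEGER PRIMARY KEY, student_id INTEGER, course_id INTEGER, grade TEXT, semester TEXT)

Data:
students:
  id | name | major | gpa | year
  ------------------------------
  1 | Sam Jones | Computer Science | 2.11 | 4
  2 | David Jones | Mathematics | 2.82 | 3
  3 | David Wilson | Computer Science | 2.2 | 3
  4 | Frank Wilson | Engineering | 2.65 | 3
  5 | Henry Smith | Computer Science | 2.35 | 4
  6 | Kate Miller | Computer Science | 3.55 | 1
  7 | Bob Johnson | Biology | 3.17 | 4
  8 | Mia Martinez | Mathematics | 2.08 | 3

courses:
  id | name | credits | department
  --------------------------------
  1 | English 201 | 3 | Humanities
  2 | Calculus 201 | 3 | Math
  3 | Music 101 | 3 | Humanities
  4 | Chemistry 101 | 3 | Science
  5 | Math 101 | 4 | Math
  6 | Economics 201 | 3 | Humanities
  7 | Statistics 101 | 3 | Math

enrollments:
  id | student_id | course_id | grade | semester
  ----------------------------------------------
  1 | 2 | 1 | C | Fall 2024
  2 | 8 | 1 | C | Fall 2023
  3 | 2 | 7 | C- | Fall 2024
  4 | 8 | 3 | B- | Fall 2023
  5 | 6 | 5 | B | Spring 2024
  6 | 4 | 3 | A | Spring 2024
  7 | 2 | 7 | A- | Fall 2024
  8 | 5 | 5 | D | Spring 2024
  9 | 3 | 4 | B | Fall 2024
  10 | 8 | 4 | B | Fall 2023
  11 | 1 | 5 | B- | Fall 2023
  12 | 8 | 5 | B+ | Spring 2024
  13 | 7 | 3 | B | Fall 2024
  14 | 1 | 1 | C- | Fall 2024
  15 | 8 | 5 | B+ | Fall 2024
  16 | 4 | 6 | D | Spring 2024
SELECT name, year FROM students ORDER BY year DESC LIMIT 1

Execution result:
name | year
Sam Jones | 4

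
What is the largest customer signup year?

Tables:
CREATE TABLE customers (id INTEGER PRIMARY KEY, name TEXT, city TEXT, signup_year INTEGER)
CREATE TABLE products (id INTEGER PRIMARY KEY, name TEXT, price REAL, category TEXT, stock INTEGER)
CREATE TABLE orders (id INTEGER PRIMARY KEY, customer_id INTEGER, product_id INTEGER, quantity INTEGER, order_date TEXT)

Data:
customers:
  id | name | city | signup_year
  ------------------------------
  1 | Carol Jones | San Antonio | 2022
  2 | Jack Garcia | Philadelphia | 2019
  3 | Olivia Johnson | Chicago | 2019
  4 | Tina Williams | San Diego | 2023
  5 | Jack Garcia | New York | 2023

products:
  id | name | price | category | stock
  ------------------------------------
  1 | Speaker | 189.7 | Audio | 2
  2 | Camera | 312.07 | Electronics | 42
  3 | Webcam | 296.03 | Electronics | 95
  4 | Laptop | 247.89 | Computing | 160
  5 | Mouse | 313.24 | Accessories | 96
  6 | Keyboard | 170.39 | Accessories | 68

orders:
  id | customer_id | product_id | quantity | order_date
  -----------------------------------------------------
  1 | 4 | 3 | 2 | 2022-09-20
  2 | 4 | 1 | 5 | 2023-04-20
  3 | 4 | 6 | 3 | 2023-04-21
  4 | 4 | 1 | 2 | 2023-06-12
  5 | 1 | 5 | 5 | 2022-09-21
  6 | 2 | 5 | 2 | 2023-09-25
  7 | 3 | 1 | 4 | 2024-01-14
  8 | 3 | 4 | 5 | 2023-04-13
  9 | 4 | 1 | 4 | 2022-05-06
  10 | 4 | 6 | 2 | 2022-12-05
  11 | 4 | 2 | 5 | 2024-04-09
SELECT MAX(signup_year) FROM customers

Execution result:
2023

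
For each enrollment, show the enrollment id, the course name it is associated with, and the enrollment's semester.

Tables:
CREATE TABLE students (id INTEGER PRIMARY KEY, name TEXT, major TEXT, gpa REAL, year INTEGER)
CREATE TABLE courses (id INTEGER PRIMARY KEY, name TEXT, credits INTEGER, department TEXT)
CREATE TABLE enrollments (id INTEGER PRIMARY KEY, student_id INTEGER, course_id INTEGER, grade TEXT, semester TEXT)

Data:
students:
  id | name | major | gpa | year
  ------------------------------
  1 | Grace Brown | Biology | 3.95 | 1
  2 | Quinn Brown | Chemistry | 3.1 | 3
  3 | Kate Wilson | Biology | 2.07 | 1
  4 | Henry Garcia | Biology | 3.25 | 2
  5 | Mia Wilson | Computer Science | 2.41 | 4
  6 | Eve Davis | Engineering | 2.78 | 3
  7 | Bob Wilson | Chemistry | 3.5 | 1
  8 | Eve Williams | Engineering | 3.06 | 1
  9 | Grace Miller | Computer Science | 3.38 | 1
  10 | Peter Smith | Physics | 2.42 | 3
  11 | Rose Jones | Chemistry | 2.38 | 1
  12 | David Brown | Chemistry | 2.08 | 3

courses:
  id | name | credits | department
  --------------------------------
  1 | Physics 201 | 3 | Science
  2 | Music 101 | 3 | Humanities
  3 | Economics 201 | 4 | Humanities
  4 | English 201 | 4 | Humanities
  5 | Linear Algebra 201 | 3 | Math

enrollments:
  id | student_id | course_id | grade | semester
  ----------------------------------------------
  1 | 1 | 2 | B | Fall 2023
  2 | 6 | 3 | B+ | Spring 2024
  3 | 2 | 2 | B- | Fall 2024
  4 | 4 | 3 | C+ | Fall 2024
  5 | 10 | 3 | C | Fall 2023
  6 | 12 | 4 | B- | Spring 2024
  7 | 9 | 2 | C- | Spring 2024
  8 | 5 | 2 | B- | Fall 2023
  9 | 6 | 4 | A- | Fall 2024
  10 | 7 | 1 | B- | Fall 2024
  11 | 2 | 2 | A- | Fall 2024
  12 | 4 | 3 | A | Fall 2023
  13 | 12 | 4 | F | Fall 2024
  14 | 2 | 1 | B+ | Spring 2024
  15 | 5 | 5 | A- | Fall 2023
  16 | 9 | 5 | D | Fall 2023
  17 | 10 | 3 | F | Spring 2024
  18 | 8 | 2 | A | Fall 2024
SELECT c.id, p.name AS course, c.semester FROM enrollments c JOIN courses p ON c.course_id = p.id

Execution result:
id | course | semester
1 | Music 101 | Fall 2023
2 | Economics 201 | Spring 2024
3 | Music 101 | Fall 2024
4 | Economics 201 | Fall 2024
5 | Economics 201 | Fall 2023
6 | English 201 | Spring 2024
7 | Music 101 | Spring 2024
8 | Music 101 | Fall 2023
9 | English 201 | Fall 2024
10 | Physics 201 | Fall 2024
11 | Music 101 | Fall 2024
12 | Economics 201 | Fall 2023
13 | English 201 | Fall 2024
14 | Physics 201 | Spring 2024
15 | Linear Algebra 201 | Fall 2023
16 | Linear Algebra 201 | Fall 2023
17 | Economics 201 | Spring 2024
18 | Music 101 | Fall 2024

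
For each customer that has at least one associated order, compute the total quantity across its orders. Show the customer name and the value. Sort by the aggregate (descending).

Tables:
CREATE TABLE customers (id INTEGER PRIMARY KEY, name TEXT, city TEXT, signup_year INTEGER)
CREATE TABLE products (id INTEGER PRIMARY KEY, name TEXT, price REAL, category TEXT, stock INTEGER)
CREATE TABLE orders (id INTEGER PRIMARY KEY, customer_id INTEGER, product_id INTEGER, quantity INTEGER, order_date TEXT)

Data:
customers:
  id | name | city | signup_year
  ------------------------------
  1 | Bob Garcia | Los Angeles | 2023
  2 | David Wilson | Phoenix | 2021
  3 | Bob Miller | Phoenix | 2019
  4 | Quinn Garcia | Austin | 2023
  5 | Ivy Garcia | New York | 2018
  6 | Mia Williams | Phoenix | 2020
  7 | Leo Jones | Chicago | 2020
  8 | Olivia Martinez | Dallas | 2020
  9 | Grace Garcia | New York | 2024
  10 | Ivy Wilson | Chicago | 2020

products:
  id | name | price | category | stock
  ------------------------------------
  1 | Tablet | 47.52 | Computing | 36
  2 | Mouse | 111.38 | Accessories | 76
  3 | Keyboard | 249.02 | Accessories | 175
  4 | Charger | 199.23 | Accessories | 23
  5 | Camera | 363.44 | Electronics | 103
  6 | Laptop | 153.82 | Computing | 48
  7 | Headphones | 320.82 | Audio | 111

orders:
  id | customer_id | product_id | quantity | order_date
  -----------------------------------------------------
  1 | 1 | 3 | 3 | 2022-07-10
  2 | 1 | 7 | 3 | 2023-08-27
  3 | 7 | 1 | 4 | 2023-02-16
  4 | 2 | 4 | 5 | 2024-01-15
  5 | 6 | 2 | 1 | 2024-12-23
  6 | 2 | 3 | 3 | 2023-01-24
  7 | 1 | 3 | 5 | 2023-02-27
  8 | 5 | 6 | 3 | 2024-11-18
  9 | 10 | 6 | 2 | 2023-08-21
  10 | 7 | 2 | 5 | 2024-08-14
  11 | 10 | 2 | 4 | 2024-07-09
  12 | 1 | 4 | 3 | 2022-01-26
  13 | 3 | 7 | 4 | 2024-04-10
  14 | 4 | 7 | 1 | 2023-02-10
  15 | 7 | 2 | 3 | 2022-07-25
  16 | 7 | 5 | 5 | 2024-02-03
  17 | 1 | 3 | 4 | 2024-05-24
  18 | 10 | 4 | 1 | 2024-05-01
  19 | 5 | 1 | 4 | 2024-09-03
SELECT p.name, SUM(c.quantity) AS sum_quantity FROM orders c JOIN customers p ON c.customer_id = p.id GROUP BY p.id, p.name ORDER BY sum_quantity DESC

Execution result:
name | sum_quantity
Bob Garcia | 18
Leo Jones | 17
David Wilson | 8
Ivy Garcia | 7
Ivy Wilson | 7
Bob Miller | 4
Quinn Garcia | 1
Mia Williams | 1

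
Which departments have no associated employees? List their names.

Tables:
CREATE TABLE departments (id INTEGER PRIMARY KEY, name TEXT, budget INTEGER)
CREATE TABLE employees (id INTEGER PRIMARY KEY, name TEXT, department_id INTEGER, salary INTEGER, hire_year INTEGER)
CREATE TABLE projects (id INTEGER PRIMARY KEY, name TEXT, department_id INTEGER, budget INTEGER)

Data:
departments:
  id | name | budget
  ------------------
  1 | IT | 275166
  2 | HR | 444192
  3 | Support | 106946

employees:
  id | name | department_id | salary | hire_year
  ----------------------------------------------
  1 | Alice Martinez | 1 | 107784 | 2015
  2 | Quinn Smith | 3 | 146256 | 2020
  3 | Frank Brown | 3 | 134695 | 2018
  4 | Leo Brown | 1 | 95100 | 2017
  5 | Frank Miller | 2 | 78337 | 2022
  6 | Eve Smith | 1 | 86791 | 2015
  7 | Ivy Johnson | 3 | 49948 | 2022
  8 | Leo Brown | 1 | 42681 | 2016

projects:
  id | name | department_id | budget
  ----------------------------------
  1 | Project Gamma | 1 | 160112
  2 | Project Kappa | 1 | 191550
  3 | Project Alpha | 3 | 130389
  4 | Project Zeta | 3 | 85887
SELECT p.name FROM departments p LEFT JOIN employees c ON c.department_id = p.id WHERE c.id IS NULL

Execution result:
(no rows)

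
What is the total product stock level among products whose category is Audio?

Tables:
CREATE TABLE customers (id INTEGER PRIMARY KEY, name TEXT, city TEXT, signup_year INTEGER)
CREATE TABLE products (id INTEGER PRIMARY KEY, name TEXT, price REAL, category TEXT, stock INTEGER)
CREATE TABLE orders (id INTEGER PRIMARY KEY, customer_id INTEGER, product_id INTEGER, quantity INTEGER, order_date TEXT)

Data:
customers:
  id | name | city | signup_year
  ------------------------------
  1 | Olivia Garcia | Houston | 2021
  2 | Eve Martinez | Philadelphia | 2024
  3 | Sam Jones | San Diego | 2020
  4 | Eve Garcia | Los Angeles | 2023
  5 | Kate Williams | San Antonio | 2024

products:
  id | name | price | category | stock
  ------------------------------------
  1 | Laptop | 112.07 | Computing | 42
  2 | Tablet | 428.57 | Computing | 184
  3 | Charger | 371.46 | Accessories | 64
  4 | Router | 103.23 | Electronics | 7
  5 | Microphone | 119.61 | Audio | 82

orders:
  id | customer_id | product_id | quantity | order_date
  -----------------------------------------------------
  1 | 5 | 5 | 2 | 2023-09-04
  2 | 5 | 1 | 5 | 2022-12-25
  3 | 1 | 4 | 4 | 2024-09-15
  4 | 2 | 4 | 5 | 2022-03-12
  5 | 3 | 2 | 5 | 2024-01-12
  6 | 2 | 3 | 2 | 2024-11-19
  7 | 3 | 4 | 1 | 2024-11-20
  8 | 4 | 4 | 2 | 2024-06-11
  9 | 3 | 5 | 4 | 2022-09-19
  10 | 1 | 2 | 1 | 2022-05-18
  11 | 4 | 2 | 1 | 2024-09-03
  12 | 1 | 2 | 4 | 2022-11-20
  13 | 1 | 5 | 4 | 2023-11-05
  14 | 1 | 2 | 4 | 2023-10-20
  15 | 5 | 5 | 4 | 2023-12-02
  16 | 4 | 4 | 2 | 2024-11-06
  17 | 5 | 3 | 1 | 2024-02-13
SELECT SUM(stock) FROM products WHERE category = 'Audio'

Execution result:
82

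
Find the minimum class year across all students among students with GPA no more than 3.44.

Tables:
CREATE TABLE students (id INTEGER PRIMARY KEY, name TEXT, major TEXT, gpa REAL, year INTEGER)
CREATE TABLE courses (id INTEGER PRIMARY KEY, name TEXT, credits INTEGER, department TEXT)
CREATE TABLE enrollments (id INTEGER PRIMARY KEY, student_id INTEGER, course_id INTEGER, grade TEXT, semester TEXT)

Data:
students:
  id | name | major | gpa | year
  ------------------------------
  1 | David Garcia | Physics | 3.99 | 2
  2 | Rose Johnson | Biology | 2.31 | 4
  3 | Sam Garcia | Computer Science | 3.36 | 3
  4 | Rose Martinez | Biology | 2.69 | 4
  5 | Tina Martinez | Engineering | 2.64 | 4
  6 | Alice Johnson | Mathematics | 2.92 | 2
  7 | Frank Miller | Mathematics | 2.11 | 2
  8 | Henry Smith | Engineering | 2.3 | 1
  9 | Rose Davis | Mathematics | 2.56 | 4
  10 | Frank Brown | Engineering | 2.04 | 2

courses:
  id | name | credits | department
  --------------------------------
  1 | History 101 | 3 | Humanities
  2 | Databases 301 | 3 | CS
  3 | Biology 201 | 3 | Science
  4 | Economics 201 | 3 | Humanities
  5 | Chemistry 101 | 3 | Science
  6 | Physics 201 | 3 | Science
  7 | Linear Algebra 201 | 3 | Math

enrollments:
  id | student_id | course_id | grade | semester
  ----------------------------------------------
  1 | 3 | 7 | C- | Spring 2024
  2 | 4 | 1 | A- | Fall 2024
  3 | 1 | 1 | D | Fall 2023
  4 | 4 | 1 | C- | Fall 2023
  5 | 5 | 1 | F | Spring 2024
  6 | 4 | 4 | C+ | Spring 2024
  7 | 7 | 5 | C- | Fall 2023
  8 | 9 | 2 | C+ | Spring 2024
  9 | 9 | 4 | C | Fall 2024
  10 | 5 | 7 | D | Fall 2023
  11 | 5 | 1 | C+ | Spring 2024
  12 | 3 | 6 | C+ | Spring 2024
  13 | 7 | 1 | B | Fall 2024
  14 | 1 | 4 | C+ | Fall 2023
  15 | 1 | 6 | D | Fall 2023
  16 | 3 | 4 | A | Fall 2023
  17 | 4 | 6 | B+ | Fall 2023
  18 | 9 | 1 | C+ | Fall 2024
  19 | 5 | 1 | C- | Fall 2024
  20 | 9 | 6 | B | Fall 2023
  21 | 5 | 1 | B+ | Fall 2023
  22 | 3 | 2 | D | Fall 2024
SELECT MIN(year) FROM students WHERE gpa <= 3.44

Execution result:
1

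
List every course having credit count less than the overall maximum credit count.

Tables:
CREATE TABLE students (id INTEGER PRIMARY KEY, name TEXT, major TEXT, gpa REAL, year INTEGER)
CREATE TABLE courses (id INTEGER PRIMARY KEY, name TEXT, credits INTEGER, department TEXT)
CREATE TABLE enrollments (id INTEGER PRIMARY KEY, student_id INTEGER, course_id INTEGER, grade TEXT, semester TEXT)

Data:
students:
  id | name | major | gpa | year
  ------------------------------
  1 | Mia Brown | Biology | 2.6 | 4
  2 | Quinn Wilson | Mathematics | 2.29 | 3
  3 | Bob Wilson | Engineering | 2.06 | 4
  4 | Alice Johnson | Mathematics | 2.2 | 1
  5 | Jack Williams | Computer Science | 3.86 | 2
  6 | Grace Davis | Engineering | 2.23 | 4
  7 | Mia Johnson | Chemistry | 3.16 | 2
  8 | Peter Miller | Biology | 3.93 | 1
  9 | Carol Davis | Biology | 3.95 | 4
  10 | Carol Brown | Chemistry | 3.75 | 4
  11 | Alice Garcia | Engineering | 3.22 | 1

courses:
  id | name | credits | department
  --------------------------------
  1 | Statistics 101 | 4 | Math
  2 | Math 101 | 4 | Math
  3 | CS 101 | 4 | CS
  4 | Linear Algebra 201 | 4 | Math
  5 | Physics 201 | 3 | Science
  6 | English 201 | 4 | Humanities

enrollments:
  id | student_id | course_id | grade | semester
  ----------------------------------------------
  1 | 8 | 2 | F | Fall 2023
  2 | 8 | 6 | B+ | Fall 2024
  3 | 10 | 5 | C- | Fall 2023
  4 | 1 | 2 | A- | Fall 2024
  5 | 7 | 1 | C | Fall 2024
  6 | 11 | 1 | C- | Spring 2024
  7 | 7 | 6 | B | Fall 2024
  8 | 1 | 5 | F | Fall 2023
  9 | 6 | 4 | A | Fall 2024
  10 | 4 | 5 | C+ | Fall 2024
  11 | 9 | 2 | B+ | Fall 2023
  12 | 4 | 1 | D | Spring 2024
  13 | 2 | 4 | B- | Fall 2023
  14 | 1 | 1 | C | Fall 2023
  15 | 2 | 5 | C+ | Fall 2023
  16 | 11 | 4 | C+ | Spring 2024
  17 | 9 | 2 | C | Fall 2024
SELECT name, credits FROM courses WHERE credits < (SELECT MAX(credits) FROM courses)

Execution result:
name | credits
Physics 201 | 3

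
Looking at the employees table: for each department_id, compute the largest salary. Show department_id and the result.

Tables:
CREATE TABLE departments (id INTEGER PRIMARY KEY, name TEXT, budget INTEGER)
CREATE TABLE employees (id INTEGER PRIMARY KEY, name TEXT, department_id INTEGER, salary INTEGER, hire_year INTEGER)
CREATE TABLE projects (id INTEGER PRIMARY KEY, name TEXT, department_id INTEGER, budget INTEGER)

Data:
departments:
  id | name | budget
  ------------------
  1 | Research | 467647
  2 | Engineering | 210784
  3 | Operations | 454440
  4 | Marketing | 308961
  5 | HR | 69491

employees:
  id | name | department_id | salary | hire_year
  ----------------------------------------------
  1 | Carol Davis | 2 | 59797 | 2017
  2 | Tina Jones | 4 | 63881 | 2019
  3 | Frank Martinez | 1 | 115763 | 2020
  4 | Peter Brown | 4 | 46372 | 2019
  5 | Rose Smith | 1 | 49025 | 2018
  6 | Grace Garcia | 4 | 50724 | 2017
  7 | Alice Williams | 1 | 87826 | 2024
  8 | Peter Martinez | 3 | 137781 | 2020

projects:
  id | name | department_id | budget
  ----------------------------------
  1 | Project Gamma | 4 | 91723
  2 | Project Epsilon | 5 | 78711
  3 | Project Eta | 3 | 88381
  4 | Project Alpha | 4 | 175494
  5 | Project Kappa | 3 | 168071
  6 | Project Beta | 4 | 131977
SELECT department_id, MAX(salary) AS max_salary FROM employees GROUP BY department_id

Execution result:
department_id | max_salary
1 | 115763
2 | 59797
3 | 137781
4 | 63881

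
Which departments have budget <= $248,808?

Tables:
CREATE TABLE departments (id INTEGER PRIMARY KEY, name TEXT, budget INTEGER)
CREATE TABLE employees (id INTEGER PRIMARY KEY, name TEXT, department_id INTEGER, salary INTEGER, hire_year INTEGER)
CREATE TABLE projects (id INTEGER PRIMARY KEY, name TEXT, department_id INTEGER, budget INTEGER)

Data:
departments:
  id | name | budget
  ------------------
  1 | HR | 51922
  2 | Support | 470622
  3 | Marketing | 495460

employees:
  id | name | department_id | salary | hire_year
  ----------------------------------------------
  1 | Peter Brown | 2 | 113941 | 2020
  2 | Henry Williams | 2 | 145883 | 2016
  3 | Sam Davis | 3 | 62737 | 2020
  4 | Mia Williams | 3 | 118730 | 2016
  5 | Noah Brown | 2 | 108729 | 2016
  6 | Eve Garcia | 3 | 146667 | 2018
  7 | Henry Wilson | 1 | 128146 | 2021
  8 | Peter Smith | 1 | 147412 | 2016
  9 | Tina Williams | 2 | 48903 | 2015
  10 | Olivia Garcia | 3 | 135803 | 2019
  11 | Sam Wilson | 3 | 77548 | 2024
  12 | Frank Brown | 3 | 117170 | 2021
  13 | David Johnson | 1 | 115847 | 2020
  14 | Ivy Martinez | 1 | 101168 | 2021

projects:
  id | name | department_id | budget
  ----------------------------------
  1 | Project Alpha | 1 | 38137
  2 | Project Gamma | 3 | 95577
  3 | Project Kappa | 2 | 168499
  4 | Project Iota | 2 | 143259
SELECT name, budget FROM departments WHERE budget <= 248808

Execution result:
name | budget
HR | 51922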